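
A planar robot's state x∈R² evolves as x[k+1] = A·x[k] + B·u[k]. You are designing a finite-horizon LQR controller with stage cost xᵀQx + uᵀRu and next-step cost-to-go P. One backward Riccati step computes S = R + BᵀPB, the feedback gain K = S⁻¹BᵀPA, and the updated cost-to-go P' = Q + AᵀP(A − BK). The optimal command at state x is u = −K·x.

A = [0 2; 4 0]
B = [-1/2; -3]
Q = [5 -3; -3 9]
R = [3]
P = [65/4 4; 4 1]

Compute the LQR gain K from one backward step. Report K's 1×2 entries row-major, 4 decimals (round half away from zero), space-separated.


-0.7127 -1.4343

BᵀP = [-20.1250 -5.0000]
S = R + BᵀPB = [3] + [25.0625] = [28.0625]
BᵀPA = [-20.0000 -40.2500]
K = S⁻¹·BᵀPA = [-0.7127 -1.4343]
A−BK = [-0.3563 1.2829; 1.8619 -4.3029]
AᵀP(A−BK) = [1.7461 3.3140; 3.3140 7.2695]
P' = Q + AᵀP(A−BK) = [6.7461 0.3140; 0.3140 16.2695]
tr(P') = 23.0156


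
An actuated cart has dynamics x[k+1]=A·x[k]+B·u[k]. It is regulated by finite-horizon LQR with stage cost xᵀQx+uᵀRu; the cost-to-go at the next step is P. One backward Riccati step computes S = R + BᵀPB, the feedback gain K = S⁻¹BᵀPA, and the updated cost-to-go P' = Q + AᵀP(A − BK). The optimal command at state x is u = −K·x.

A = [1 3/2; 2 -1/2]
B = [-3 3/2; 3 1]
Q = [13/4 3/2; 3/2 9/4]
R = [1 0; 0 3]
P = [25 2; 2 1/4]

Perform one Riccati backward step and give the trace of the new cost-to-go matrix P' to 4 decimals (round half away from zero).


BᵀP = [-69.0000 -5.2500; 39.5000 3.2500]
S = R + BᵀPB = [1 0; 0 3] + [191.2500 -108.7500; -108.7500 62.5000] = [192.2500 -108.7500; -108.7500 65.5000]
BᵀPA = [-79.5000 -100.8750; 46.0000 57.6250]
K = S⁻¹·BᵀPA = [-0.2674 -0.4447; 0.2584 0.1414]
A−BK = [-0.1897 -0.0463; 2.5437 0.6929]
AᵀP(A−BK) = [0.8589 0.3903; 0.3903 0.3030]
P' = Q + AᵀP(A−BK) = [4.1089 1.8903; 1.8903 2.5530]
tr(P') = 6.6619

6.6619


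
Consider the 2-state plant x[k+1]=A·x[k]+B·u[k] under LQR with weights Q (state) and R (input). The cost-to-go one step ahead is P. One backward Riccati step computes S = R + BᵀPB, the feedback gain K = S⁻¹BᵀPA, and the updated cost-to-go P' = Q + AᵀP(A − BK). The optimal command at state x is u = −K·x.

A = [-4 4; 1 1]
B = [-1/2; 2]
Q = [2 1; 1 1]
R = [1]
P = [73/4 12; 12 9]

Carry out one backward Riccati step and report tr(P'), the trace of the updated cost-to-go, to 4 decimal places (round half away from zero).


185.4413

BᵀP = [14.8750 12.0000]
S = R + BᵀPB = [1] + [16.5625] = [17.5625]
BᵀPA = [-47.5000 71.5000]
K = S⁻¹·BᵀPA = [-2.7046 4.0712]
A−BK = [-5.3523 6.0356; 6.4093 -7.1423]
AᵀP(A−BK) = [76.5302 -89.6192; -89.6192 105.9110]
P' = Q + AᵀP(A−BK) = [78.5302 -88.6192; -88.6192 106.9110]
tr(P') = 185.4413


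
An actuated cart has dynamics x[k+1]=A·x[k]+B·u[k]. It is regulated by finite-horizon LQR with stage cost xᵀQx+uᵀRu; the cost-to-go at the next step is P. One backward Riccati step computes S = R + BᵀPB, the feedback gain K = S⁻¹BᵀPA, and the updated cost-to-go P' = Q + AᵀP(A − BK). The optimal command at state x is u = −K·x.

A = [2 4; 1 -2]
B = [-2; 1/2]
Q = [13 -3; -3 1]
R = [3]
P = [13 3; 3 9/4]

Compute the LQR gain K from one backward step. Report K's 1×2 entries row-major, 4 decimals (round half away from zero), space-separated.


BᵀP = [-24.5000 -4.8750]
S = R + BᵀPB = [3] + [46.5625] = [49.5625]
BᵀPA = [-53.8750 -88.2500]
K = S⁻¹·BᵀPA = [-1.0870 -1.7806]
A−BK = [-0.1740 0.4388; 1.5435 -1.1097]
AᵀP(A−BK) = [7.6873 3.5712; 3.5712 11.8638]
P' = Q + AᵀP(A−BK) = [20.6873 0.5712; 0.5712 12.8638]
tr(P') = 33.5511

-1.0870 -1.7806


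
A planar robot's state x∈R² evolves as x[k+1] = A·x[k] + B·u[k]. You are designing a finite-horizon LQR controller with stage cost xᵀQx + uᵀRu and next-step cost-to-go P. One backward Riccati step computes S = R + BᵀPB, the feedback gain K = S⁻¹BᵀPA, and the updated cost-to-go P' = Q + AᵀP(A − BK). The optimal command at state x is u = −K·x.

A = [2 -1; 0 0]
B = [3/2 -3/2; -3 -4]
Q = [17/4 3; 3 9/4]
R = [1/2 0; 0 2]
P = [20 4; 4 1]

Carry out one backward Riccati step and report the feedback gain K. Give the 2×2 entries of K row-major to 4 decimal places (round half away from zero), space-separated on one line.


0.7662 -0.3831 -0.5596 0.2798

BᵀP = [18.0000 3.0000; -46.0000 -10.0000]
S = R + BᵀPB = [1/2 0; 0 2] + [18.0000 -39.0000; -39.0000 109.0000] = [18.5000 -39.0000; -39.0000 111.0000]
BᵀPA = [36.0000 -18.0000; -92.0000 46.0000]
K = S⁻¹·BᵀPA = [0.7662 -0.3831; -0.5596 0.2798]
A−BK = [0.0113 -0.0056; 0.0601 -0.0300]
AᵀP(A−BK) = [0.9315 -0.4657; -0.4657 0.2329]
P' = Q + AᵀP(A−BK) = [5.1815 2.5343; 2.5343 2.4829]
tr(P') = 7.6643


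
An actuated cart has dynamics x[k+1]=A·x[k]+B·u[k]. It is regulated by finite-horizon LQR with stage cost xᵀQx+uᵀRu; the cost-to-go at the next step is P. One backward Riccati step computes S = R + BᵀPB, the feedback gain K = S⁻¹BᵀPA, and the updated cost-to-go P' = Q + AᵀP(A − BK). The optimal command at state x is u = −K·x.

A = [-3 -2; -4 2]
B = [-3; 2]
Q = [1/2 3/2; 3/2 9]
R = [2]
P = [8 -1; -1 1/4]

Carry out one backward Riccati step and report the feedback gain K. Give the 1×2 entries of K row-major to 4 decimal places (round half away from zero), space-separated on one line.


BᵀP = [-26.0000 3.5000]
S = R + BᵀPB = [2] + [85.0000] = [87.0000]
BᵀPA = [64.0000 59.0000]
K = S⁻¹·BᵀPA = [0.7356 0.6782]
A−BK = [-0.7931 0.0345; -5.4713 0.6437]
AᵀP(A−BK) = [4.9195 0.5977; 0.5977 0.9885]
P' = Q + AᵀP(A−BK) = [5.4195 2.0977; 2.0977 9.9885]
tr(P') = 15.4080

0.7356 0.6782


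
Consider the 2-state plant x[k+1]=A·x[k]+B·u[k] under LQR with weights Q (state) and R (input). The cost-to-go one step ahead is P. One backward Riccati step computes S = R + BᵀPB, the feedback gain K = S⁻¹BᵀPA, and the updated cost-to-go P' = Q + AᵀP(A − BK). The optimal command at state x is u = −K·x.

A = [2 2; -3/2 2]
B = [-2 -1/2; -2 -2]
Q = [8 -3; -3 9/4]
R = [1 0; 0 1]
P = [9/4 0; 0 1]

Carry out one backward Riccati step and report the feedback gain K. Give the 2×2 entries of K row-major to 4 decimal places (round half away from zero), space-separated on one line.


-0.9807 -0.8567 1.2367 -0.1610

BᵀP = [-4.5000 -2.0000; -1.1250 -2.0000]
S = R + BᵀPB = [1 0; 0 1] + [13.0000 6.2500; 6.2500 4.5625] = [14.0000 6.2500; 6.2500 5.5625]
BᵀPA = [-6.0000 -13.0000; 0.7500 -6.2500]
K = S⁻¹·BᵀPA = [-0.9807 -0.8567; 1.2367 -0.1610]
A−BK = [0.6570 0.2061; -0.9879 -0.0354]
AᵀP(A−BK) = [4.4384 0.9807; 0.9807 0.8567]
P' = Q + AᵀP(A−BK) = [12.4384 -2.0193; -2.0193 3.1067]
tr(P') = 15.5451


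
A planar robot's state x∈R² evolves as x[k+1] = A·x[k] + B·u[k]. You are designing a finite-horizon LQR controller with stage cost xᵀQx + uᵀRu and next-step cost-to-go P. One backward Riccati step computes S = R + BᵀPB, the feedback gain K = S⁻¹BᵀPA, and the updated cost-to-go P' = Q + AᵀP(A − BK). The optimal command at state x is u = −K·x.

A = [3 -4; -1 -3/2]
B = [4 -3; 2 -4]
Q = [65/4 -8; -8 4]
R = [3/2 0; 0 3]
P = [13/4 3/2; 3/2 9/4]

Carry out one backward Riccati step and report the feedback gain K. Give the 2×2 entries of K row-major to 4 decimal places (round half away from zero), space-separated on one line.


0.9501 -0.8952 0.4965 0.0257

BᵀP = [16.0000 10.5000; -15.7500 -13.5000]
S = R + BᵀPB = [3/2 0; 0 3] + [85.0000 -90.0000; -90.0000 101.2500] = [86.5000 -90.0000; -90.0000 104.2500]
BᵀPA = [37.5000 -79.7500; -33.7500 83.2500]
K = S⁻¹·BᵀPA = [0.9501 -0.8952; 0.4965 0.0257]
A−BK = [0.6890 -0.3421; -0.9142 0.3933]
AᵀP(A−BK) = [3.6274 -1.9369; -1.9369 1.5287]
P' = Q + AᵀP(A−BK) = [19.8774 -9.9369; -9.9369 5.5287]
tr(P') = 25.4061


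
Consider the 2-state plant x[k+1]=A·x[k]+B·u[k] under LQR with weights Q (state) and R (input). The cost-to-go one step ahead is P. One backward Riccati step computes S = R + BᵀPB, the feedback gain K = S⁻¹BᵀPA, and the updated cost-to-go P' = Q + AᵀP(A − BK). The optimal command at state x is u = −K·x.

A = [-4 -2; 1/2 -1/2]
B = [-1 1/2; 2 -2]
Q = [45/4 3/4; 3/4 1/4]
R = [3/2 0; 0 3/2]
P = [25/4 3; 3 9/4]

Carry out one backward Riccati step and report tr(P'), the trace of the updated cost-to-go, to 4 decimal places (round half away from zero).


BᵀP = [-0.2500 1.5000; -2.8750 -3.0000]
S = R + BᵀPB = [3/2 0; 0 3/2] + [3.2500 -3.1250; -3.1250 4.5625] = [4.7500 -3.1250; -3.1250 6.0625]
BᵀPA = [1.7500 -0.2500; 10.0000 7.2500]
K = S⁻¹·BᵀPA = [2.1995 1.1108; 2.7833 1.7685]
A−BK = [-3.1921 -1.7734; 1.6675 0.8153]
AᵀP(A−BK) = [56.8808 32.8088; 32.8088 19.0188]
P' = Q + AᵀP(A−BK) = [68.1308 33.5588; 33.5588 19.2688]
tr(P') = 87.3996

87.3996


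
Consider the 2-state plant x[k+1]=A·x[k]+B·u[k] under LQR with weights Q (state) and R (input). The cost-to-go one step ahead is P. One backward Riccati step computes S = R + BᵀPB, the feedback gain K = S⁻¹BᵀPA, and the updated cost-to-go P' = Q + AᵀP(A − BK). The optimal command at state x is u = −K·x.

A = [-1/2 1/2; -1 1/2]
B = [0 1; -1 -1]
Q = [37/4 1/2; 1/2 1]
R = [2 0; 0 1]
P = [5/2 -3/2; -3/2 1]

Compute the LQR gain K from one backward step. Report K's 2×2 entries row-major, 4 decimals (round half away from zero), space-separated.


0.0385 0.0000 0.0538 0.1000

BᵀP = [1.5000 -1.0000; 4.0000 -2.5000]
S = R + BᵀPB = [2 0; 0 1] + [1.0000 2.5000; 2.5000 6.5000] = [3.0000 2.5000; 2.5000 7.5000]
BᵀPA = [0.2500 0.2500; 0.5000 0.7500]
K = S⁻¹·BᵀPA = [0.0385 0.0000; 0.0538 0.1000]
A−BK = [-0.5538 0.4000; -0.9077 0.6000]
AᵀP(A−BK) = [0.0885 -0.0500; -0.0500 0.0500]
P' = Q + AᵀP(A−BK) = [9.3385 0.4500; 0.4500 1.0500]
tr(P') = 10.3885


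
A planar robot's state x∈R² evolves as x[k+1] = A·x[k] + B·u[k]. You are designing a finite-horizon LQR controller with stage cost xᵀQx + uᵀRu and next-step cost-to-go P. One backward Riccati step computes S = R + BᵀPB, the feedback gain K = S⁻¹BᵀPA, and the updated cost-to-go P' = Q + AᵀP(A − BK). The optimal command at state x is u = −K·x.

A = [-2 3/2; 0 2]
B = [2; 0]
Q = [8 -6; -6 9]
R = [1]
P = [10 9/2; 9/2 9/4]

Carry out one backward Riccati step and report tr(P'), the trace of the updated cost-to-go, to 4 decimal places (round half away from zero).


BᵀP = [20.0000 9.0000]
S = R + BᵀPB = [1] + [40.0000] = [41.0000]
BᵀPA = [-40.0000 48.0000]
K = S⁻¹·BᵀPA = [-0.9756 1.1707]
A−BK = [-0.0488 -0.8415; 0.0000 2.0000]
AᵀP(A−BK) = [0.9756 -1.1707; -1.1707 2.3049]
P' = Q + AᵀP(A−BK) = [8.9756 -7.1707; -7.1707 11.3049]
tr(P') = 20.2805

20.2805


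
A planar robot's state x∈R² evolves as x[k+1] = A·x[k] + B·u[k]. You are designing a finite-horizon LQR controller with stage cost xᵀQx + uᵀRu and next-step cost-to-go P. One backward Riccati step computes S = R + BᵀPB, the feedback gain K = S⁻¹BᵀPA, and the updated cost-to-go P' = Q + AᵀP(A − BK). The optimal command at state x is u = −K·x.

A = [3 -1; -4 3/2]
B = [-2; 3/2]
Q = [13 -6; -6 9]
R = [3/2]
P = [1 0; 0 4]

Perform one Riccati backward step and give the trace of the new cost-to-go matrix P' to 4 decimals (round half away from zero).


34.5862

BᵀP = [-2.0000 6.0000]
S = R + BᵀPB = [3/2] + [13.0000] = [14.5000]
BᵀPA = [-30.0000 11.0000]
K = S⁻¹·BᵀPA = [-2.0690 0.7586]
A−BK = [-1.1379 0.5172; -0.8966 0.3621]
AᵀP(A−BK) = [10.9310 -4.2414; -4.2414 1.6552]
P' = Q + AᵀP(A−BK) = [23.9310 -10.2414; -10.2414 10.6552]
tr(P') = 34.5862


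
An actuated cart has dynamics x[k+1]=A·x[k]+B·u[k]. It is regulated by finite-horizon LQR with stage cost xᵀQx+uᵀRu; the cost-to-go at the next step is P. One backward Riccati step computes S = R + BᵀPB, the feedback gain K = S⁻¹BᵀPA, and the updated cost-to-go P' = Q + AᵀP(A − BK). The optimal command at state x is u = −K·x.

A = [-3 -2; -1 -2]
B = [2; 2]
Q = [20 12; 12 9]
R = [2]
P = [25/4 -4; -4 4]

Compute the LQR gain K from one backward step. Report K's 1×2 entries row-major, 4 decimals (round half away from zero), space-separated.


BᵀP = [4.5000 0.0000]
S = R + BᵀPB = [2] + [9.0000] = [11.0000]
BᵀPA = [-13.5000 -9.0000]
K = S⁻¹·BᵀPA = [-1.2273 -0.8182]
A−BK = [-0.5455 -0.3636; 1.4545 -0.3636]
AᵀP(A−BK) = [19.6818 2.4545; 2.4545 1.6364]
P' = Q + AᵀP(A−BK) = [39.6818 14.4545; 14.4545 10.6364]
tr(P') = 50.3182

-1.2273 -0.8182


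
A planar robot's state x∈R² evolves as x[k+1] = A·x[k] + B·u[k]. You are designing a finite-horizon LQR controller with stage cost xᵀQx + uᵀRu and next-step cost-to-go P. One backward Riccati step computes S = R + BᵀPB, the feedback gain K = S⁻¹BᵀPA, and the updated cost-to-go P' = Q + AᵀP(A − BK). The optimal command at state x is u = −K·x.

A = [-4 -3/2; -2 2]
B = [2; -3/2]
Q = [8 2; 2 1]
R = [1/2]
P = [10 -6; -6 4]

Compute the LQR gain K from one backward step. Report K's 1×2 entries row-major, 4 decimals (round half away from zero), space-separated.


-0.9357 -0.9298

BᵀP = [29.0000 -18.0000]
S = R + BᵀPB = [1/2] + [85.0000] = [85.5000]
BᵀPA = [-80.0000 -79.5000]
K = S⁻¹·BᵀPA = [-0.9357 -0.9298]
A−BK = [-2.1287 0.3596; -3.4035 0.6053]
AᵀP(A−BK) = [5.1462 -0.3860; -0.3860 0.5789]
P' = Q + AᵀP(A−BK) = [13.1462 1.6140; 1.6140 1.5789]
tr(P') = 14.7251


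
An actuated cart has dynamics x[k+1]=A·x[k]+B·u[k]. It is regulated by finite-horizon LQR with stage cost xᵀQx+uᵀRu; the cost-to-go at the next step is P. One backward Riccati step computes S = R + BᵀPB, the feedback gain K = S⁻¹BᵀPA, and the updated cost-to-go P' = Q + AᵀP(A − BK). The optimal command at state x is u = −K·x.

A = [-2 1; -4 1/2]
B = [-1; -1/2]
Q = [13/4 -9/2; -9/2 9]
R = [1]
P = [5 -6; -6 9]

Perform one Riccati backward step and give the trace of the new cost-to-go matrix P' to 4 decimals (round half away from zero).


79.0278

BᵀP = [-2.0000 1.5000]
S = R + BᵀPB = [1] + [1.2500] = [2.2500]
BᵀPA = [-2.0000 -1.2500]
K = S⁻¹·BᵀPA = [-0.8889 -0.5556]
A−BK = [-2.8889 0.4444; -4.4444 0.2222]
AᵀP(A−BK) = [66.2222 0.8889; 0.8889 0.5556]
P' = Q + AᵀP(A−BK) = [69.4722 -3.6111; -3.6111 9.5556]
tr(P') = 79.0278


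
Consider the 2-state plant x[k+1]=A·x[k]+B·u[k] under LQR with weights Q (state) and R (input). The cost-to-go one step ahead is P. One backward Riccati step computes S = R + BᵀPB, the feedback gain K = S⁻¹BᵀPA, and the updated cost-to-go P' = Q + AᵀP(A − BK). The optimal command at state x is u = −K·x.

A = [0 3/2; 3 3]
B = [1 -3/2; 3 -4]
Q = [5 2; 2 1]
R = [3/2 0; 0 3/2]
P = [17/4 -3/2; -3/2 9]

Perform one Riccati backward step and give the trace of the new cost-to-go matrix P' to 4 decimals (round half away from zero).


12.6211

BᵀP = [-0.2500 25.5000; -0.3750 -33.7500]
S = R + BᵀPB = [3/2 0; 0 3/2] + [76.2500 -101.6250; -101.6250 135.5625] = [77.7500 -101.6250; -101.6250 137.0625]
BᵀPA = [76.5000 76.1250; -101.2500 -101.8125]
K = S⁻¹·BᵀPA = [0.5950 0.2650; -0.2975 -0.5463]
A−BK = [-1.0413 0.4155; 0.0248 0.0197]
AᵀP(A−BK) = [5.3554 -1.3388; -1.3388 1.2657]
P' = Q + AᵀP(A−BK) = [10.3554 0.6612; 0.6612 2.2657]
tr(P') = 12.6211


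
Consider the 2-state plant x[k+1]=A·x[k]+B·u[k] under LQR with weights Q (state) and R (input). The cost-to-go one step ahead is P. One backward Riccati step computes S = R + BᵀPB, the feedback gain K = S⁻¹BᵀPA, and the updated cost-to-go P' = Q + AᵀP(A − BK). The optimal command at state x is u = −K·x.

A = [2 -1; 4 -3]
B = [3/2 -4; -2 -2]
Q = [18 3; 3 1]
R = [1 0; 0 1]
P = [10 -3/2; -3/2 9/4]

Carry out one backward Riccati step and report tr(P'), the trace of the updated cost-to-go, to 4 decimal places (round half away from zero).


BᵀP = [18.0000 -6.7500; -37.0000 1.5000]
S = R + BᵀPB = [1 0; 0 1] + [40.5000 -58.5000; -58.5000 145.0000] = [41.5000 -58.5000; -58.5000 146.0000]
BᵀPA = [9.0000 2.2500; -68.0000 32.5000]
K = S⁻¹·BᵀPA = [-1.0103 0.8456; -0.8706 0.5614]
A−BK = [0.0332 -0.0227; 0.2382 -0.1858]
AᵀP(A−BK) = [1.8936 -1.4329; -1.4329 1.1005]
P' = Q + AᵀP(A−BK) = [19.8936 1.5671; 1.5671 2.1005]
tr(P') = 21.9941

21.9941


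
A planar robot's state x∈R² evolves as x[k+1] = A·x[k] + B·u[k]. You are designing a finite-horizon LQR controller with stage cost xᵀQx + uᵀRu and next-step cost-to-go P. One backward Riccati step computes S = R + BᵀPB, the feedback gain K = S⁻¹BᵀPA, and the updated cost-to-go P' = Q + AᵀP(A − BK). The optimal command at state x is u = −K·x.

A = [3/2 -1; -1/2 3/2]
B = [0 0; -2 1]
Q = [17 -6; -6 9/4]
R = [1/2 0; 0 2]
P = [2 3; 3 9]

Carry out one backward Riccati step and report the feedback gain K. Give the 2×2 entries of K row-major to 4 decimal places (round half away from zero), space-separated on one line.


0.0000 -0.5419 0.0000 0.0677

BᵀP = [-6.0000 -18.0000; 3.0000 9.0000]
S = R + BᵀPB = [1/2 0; 0 2] + [36.0000 -18.0000; -18.0000 9.0000] = [36.5000 -18.0000; -18.0000 11.0000]
BᵀPA = [0.0000 -21.0000; 0.0000 10.5000]
K = S⁻¹·BᵀPA = [0.0000 -0.5419; 0.0000 0.0677]
A−BK = [1.5000 -1.0000; -0.5000 0.3484]
AᵀP(A−BK) = [2.2500 -1.5000; -1.5000 1.1581]
P' = Q + AᵀP(A−BK) = [19.2500 -7.5000; -7.5000 3.4081]
tr(P') = 22.6581


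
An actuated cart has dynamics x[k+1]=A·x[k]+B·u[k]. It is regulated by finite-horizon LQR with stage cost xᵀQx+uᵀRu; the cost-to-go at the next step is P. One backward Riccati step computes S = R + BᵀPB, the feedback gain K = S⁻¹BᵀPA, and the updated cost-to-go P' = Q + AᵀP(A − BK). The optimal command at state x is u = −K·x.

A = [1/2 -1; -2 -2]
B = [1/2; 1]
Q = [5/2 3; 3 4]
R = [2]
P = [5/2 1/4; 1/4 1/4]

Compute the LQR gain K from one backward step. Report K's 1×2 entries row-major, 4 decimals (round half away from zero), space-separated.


BᵀP = [1.5000 0.3750]
S = R + BᵀPB = [2] + [1.1250] = [3.1250]
BᵀPA = [0.0000 -2.2500]
K = S⁻¹·BᵀPA = [0.0000 -0.7200]
A−BK = [0.5000 -0.6400; -2.0000 -1.2800]
AᵀP(A−BK) = [1.1250 0.0000; 0.0000 2.8800]
P' = Q + AᵀP(A−BK) = [3.6250 3.0000; 3.0000 6.8800]
tr(P') = 10.5050

0.0000 -0.7200


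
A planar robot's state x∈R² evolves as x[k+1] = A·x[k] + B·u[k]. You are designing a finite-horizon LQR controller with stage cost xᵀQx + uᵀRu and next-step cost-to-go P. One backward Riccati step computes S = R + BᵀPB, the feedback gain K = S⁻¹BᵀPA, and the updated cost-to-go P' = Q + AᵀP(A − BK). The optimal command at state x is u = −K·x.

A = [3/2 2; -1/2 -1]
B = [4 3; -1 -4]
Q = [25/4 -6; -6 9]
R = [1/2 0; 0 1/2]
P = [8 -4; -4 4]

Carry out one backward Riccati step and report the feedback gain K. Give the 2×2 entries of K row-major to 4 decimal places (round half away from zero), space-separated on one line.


0.3335 0.3742 0.0486 0.1619

BᵀP = [36.0000 -20.0000; 40.0000 -28.0000]
S = R + BᵀPB = [1/2 0; 0 1/2] + [164.0000 188.0000; 188.0000 232.0000] = [164.5000 188.0000; 188.0000 232.5000]
BᵀPA = [64.0000 92.0000; 74.0000 108.0000]
K = S⁻¹·BᵀPA = [0.3335 0.3742; 0.0486 0.1619]
A−BK = [0.0201 0.0174; 0.0279 0.0220]
AᵀP(A−BK) = [0.0587 0.0679; 0.0679 0.0844]
P' = Q + AᵀP(A−BK) = [6.3087 -5.9321; -5.9321 9.0844]
tr(P') = 15.3931


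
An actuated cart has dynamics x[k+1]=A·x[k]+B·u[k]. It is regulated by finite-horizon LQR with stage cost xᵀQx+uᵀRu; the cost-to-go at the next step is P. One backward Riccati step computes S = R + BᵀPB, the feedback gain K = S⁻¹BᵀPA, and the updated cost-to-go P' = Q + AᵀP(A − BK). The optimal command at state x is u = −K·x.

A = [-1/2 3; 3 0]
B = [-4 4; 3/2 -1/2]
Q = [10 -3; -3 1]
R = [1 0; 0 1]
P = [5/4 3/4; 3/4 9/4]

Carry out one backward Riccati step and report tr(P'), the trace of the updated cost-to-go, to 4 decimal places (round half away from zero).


BᵀP = [-3.8750 0.3750; 4.6250 1.8750]
S = R + BᵀPB = [1 0; 0 1] + [16.0625 -15.6875; -15.6875 17.5625] = [17.0625 -15.6875; -15.6875 18.5625]
BᵀPA = [3.0625 -11.6250; 3.3125 13.8750]
K = S⁻¹·BᵀPA = [1.5407 0.0265; 1.4805 0.7699]
A−BK = [-0.2593 0.0265; 1.4292 0.3451]
AᵀP(A−BK) = [8.6898 2.2434; 2.2434 0.8761]
P' = Q + AᵀP(A−BK) = [18.6898 -0.7566; -0.7566 1.8761]
tr(P') = 20.5659

20.5659


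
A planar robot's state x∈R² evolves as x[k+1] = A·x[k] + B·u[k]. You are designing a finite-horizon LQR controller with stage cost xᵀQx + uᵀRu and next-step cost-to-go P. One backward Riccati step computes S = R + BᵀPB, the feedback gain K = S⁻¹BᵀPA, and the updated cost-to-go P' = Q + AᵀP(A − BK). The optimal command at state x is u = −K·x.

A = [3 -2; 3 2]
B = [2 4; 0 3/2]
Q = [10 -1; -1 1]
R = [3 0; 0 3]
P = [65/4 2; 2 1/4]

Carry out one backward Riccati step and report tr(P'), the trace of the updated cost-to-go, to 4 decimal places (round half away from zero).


13.0349

BᵀP = [32.5000 4.0000; 68.0000 8.3750]
S = R + BᵀPB = [3 0; 0 3] + [65.0000 136.0000; 136.0000 284.5625] = [68.0000 136.0000; 136.0000 287.5625]
BᵀPA = [109.5000 -57.0000; 229.1250 -119.2500]
K = S⁻¹·BᵀPA = [0.3091 -0.1635; 0.6506 -0.3373]
A−BK = [-0.2206 -0.3235; 2.0241 2.5060]
AᵀP(A−BK) = [1.5854 -0.7976; -0.7976 0.4495]
P' = Q + AᵀP(A−BK) = [11.5854 -1.7976; -1.7976 1.4495]
tr(P') = 13.0349


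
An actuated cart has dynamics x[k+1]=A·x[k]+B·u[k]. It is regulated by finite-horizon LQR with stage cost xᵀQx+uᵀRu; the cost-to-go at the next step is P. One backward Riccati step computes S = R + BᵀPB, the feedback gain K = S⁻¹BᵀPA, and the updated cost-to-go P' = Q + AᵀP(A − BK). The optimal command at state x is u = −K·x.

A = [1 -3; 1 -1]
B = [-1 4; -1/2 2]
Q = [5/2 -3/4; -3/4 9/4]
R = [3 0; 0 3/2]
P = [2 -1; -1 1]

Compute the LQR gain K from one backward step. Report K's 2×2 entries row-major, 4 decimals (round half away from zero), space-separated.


-0.0226 0.0904 0.1808 -0.7232

BᵀP = [-1.5000 0.5000; 6.0000 -2.0000]
S = R + BᵀPB = [3 0; 0 3/2] + [1.2500 -5.0000; -5.0000 20.0000] = [4.2500 -5.0000; -5.0000 21.5000]
BᵀPA = [-1.0000 4.0000; 4.0000 -16.0000]
K = S⁻¹·BᵀPA = [-0.0226 0.0904; 0.1808 -0.7232]
A−BK = [0.2542 -0.0169; 0.6271 0.4915]
AᵀP(A−BK) = [0.2542 -0.0169; -0.0169 1.0678]
P' = Q + AᵀP(A−BK) = [2.7542 -0.7669; -0.7669 3.3178]
tr(P') = 6.0720


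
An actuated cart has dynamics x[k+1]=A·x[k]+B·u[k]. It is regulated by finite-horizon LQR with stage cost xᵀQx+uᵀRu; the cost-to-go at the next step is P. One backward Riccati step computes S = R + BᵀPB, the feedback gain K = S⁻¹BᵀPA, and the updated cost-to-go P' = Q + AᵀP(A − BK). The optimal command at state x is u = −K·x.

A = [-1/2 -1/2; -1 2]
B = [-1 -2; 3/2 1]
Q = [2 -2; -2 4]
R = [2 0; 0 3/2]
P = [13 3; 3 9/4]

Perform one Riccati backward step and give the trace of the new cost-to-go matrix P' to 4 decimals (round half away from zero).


BᵀP = [-8.5000 0.3750; -23.0000 -3.7500]
S = R + BᵀPB = [2 0; 0 3/2] + [9.0625 17.3750; 17.3750 42.2500] = [11.0625 17.3750; 17.3750 43.7500]
BᵀPA = [3.8750 5.0000; 15.2500 4.0000]
K = S⁻¹·BᵀPA = [-0.5241 0.8196; 0.5567 -0.2341]
A−BK = [0.0893 -0.1485; -0.7706 1.0046]
AᵀP(A−BK) = [2.0410 -2.3563; -2.3563 3.0882]
P' = Q + AᵀP(A−BK) = [4.0410 -4.3563; -4.3563 7.0882]
tr(P') = 11.1291

11.1291


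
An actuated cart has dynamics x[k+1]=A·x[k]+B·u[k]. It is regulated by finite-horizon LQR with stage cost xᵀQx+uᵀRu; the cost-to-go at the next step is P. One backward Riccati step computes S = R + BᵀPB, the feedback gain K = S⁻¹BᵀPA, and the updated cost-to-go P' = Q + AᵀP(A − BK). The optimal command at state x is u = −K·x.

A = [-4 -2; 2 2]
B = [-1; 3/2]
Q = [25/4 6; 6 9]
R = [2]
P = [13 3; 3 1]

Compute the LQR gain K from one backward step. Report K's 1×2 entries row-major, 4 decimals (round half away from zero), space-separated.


3.7576 1.6970

BᵀP = [-8.5000 -1.5000]
S = R + BᵀPB = [2] + [6.2500] = [8.2500]
BᵀPA = [31.0000 14.0000]
K = S⁻¹·BᵀPA = [3.7576 1.6970]
A−BK = [-0.2424 -0.3030; -3.6364 -0.5455]
AᵀP(A−BK) = [47.5152 19.3939; 19.3939 8.2424]
P' = Q + AᵀP(A−BK) = [53.7652 25.3939; 25.3939 17.2424]
tr(P') = 71.0076


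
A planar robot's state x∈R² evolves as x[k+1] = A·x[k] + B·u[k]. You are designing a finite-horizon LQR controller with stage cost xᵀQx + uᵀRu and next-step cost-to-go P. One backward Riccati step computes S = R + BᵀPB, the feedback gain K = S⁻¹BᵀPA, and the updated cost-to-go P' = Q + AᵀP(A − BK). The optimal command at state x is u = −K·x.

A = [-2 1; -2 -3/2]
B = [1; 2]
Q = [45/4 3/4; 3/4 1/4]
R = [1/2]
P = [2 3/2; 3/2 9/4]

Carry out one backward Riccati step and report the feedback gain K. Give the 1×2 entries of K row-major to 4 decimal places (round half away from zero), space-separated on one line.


BᵀP = [5.0000 6.0000]
S = R + BᵀPB = [1/2] + [17.0000] = [17.5000]
BᵀPA = [-22.0000 -4.0000]
K = S⁻¹·BᵀPA = [-1.2571 -0.2286]
A−BK = [-0.7429 1.2286; 0.5143 -1.0429]
AᵀP(A−BK) = [1.3429 -0.7786; -0.7786 1.6482]
P' = Q + AᵀP(A−BK) = [12.5929 -0.0286; -0.0286 1.8982]
tr(P') = 14.4911

-1.2571 -0.2286


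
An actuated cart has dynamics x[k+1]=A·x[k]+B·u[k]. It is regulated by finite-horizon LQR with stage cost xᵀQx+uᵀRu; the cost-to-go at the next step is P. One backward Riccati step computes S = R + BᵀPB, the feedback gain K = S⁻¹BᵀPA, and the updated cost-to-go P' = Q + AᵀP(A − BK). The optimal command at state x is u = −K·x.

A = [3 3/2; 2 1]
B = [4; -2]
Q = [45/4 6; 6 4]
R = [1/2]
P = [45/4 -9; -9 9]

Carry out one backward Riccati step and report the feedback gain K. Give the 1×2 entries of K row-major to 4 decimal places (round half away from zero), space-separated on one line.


BᵀP = [63.0000 -54.0000]
S = R + BᵀPB = [1/2] + [360.0000] = [360.5000]
BᵀPA = [81.0000 40.5000]
K = S⁻¹·BᵀPA = [0.2247 0.1123]
A−BK = [2.1012 1.0506; 2.4494 1.2247]
AᵀP(A−BK) = [11.0503 5.5251; 5.5251 2.7626]
P' = Q + AᵀP(A−BK) = [22.3003 11.5251; 11.5251 6.7626]
tr(P') = 29.0628

0.2247 0.1123


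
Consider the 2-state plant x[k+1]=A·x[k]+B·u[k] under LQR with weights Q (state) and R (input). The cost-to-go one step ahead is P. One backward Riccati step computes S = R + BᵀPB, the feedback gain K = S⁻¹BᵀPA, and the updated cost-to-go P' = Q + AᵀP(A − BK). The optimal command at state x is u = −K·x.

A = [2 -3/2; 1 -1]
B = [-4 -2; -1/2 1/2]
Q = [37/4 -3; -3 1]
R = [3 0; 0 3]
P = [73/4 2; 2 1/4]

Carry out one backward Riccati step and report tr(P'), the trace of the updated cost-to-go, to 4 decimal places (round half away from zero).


BᵀP = [-74.0000 -8.1250; -35.5000 -3.8750]
S = R + BᵀPB = [3 0; 0 3] + [300.0625 143.9375; 143.9375 69.0625] = [303.0625 143.9375; 143.9375 72.0625]
BᵀPA = [-156.1250 119.1250; -74.8750 57.1250]
K = S⁻¹·BᵀPA = [-0.4222 0.3228; -0.1958 0.1479]
A−BK = [-0.0803 0.0871; 0.8868 -0.9126]
AᵀP(A−BK) = [0.6792 -0.5247; -0.5247 0.4070]
P' = Q + AᵀP(A−BK) = [9.9292 -3.5247; -3.5247 1.4070]
tr(P') = 11.3361

11.3361


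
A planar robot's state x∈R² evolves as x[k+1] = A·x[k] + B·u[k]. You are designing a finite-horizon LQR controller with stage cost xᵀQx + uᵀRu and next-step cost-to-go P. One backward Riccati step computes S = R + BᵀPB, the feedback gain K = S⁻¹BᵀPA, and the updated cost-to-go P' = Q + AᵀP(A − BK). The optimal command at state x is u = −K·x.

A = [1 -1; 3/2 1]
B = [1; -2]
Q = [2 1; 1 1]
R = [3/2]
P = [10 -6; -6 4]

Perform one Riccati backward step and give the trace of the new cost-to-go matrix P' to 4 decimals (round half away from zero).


4.8155

BᵀP = [22.0000 -14.0000]
S = R + BᵀPB = [3/2] + [50.0000] = [51.5000]
BᵀPA = [1.0000 -36.0000]
K = S⁻¹·BᵀPA = [0.0194 -0.6990]
A−BK = [0.9806 -0.3010; 1.5388 -0.3981]
AᵀP(A−BK) = [0.9806 -0.3010; -0.3010 0.8350]
P' = Q + AᵀP(A−BK) = [2.9806 0.6990; 0.6990 1.8350]
tr(P') = 4.8155


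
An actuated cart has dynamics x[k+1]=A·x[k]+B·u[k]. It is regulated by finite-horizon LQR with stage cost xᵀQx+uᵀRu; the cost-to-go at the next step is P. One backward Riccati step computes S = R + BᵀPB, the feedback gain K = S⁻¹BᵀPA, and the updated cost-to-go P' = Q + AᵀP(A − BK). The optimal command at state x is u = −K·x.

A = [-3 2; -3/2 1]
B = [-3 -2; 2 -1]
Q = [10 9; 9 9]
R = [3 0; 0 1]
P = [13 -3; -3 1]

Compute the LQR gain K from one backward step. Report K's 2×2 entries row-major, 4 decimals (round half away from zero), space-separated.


BᵀP = [-45.0000 11.0000; -23.0000 5.0000]
S = R + BᵀPB = [3 0; 0 1] + [157.0000 79.0000; 79.0000 41.0000] = [160.0000 79.0000; 79.0000 42.0000]
BᵀPA = [118.5000 -79.0000; 61.5000 -41.0000]
K = S⁻¹·BᵀPA = [0.2474 -0.1649; 0.9990 -0.6660]
A−BK = [-0.2599 0.1733; -0.9958 0.6639]
AᵀP(A−BK) = [1.4984 -0.9990; -0.9990 0.6660]
P' = Q + AᵀP(A−BK) = [11.4984 8.0010; 8.0010 9.6660]
tr(P') = 21.1644

0.2474 -0.1649 0.9990 -0.6660


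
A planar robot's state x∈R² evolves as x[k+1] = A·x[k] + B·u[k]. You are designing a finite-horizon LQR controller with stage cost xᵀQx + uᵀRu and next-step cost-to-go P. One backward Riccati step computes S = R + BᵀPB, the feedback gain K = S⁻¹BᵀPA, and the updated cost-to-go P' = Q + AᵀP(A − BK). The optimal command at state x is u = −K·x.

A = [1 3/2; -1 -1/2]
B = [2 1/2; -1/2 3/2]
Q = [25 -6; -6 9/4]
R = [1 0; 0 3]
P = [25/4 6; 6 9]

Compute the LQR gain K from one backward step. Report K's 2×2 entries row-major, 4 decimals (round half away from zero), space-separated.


0.4690 0.6680 -0.3513 -0.0222

BᵀP = [9.5000 7.5000; 12.1250 16.5000]
S = R + BᵀPB = [1 0; 0 3] + [15.2500 16.0000; 16.0000 30.8125] = [16.2500 16.0000; 16.0000 33.8125]
BᵀPA = [2.0000 10.5000; -4.3750 9.9375]
K = S⁻¹·BᵀPA = [0.4690 0.6680; -0.3513 -0.0222]
A−BK = [0.2377 0.1751; -0.2385 -0.1327]
AᵀP(A−BK) = [0.7750 0.4418; 0.4418 0.5190]
P' = Q + AᵀP(A−BK) = [25.7750 -5.5582; -5.5582 2.7690]
tr(P') = 28.5440


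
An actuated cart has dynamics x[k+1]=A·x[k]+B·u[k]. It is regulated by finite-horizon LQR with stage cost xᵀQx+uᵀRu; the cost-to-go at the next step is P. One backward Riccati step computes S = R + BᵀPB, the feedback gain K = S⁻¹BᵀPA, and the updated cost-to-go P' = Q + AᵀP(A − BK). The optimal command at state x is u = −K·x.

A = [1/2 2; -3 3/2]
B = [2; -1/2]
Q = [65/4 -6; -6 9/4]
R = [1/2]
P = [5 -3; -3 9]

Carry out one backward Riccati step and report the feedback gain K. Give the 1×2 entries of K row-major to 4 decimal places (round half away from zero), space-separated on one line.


BᵀP = [11.5000 -10.5000]
S = R + BᵀPB = [1/2] + [28.2500] = [28.7500]
BᵀPA = [37.2500 7.2500]
K = S⁻¹·BᵀPA = [1.2957 0.2522]
A−BK = [-2.0913 1.4957; -2.3522 1.6261]
AᵀP(A−BK) = [42.9870 -29.1435; -29.1435 20.4217]
P' = Q + AᵀP(A−BK) = [59.2370 -35.1435; -35.1435 22.6717]
tr(P') = 81.9087

1.2957 0.2522


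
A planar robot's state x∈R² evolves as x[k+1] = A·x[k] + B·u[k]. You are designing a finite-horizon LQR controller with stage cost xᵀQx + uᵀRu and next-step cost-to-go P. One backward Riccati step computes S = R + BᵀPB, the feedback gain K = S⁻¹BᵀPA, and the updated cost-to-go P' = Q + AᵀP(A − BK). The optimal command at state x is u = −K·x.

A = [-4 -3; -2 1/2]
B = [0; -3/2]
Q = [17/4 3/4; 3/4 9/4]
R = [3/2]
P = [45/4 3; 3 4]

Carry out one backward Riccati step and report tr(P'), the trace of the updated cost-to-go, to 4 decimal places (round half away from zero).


247.5357

BᵀP = [-4.5000 -6.0000]
S = R + BᵀPB = [3/2] + [9.0000] = [10.5000]
BᵀPA = [30.0000 10.5000]
K = S⁻¹·BᵀPA = [2.8571 1.0000]
A−BK = [-4.0000 -3.0000; 2.2857 2.0000]
AᵀP(A−BK) = [158.2857 113.0000; 113.0000 82.7500]
P' = Q + AᵀP(A−BK) = [162.5357 113.7500; 113.7500 85.0000]
tr(P') = 247.5357


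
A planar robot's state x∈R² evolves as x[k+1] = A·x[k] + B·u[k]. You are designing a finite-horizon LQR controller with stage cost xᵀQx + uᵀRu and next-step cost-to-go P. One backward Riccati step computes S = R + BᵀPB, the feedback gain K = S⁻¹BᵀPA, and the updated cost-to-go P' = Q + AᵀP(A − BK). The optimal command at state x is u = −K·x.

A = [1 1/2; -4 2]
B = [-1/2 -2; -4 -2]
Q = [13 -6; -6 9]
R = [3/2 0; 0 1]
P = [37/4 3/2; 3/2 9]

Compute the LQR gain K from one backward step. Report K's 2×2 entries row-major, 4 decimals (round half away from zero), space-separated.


1.3661 -0.4187 -0.7784 -0.1520

BᵀP = [-10.6250 -36.7500; -21.5000 -21.0000]
S = R + BᵀPB = [3/2 0; 0 1] + [152.3125 94.7500; 94.7500 85.0000] = [153.8125 94.7500; 94.7500 86.0000]
BᵀPA = [136.3750 -78.8125; 62.5000 -52.7500]
K = S⁻¹·BᵀPA = [1.3661 -0.4187; -0.7784 -0.1520]
A−BK = [0.1263 -0.0134; -0.0923 0.0210]
AᵀP(A−BK) = [3.5945 -0.7670; -0.7670 0.2909]
P' = Q + AᵀP(A−BK) = [16.5945 -6.7670; -6.7670 9.2909]
tr(P') = 25.8854


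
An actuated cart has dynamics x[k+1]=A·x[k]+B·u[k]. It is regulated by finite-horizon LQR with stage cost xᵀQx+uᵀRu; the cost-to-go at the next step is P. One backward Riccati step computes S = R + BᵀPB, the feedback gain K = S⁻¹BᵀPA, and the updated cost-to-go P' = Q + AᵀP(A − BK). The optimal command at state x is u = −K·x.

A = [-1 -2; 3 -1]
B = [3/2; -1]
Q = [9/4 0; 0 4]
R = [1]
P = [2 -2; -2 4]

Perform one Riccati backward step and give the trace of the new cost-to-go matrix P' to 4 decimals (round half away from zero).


BᵀP = [5.0000 -7.0000]
S = R + BᵀPB = [1] + [14.5000] = [15.5000]
BᵀPA = [-26.0000 -3.0000]
K = S⁻¹·BᵀPA = [-1.6774 -0.1935]
A−BK = [1.5161 -1.7097; 1.3226 -1.1935]
AᵀP(A−BK) = [6.3871 -3.0323; -3.0323 3.4194]
P' = Q + AᵀP(A−BK) = [8.6371 -3.0323; -3.0323 7.4194]
tr(P') = 16.0565

16.0565


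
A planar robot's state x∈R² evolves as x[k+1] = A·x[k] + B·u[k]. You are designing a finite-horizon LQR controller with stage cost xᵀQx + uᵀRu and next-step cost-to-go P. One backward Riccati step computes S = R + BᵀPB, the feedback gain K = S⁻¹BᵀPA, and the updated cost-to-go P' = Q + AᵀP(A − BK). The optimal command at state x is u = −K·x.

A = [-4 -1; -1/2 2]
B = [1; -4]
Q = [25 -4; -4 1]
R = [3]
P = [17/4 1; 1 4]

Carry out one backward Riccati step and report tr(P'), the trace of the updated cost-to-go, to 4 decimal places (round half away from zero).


100.1146

BᵀP = [0.2500 -15.0000]
S = R + BᵀPB = [3] + [60.2500] = [63.2500]
BᵀPA = [6.5000 -30.2500]
K = S⁻¹·BᵀPA = [0.1028 -0.4783]
A−BK = [-4.1028 -0.5217; -0.0889 0.0870]
AᵀP(A−BK) = [72.3320 8.6087; 8.6087 1.7826]
P' = Q + AᵀP(A−BK) = [97.3320 4.6087; 4.6087 2.7826]
tr(P') = 100.1146


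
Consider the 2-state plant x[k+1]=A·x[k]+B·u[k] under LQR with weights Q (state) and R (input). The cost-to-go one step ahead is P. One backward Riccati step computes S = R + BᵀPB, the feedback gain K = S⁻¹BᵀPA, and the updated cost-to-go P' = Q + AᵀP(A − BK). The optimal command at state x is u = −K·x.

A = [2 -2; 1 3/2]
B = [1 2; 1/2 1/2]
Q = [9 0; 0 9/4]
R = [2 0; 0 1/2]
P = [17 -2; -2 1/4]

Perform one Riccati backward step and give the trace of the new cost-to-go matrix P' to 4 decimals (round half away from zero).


BᵀP = [16.0000 -1.8750; 33.0000 -3.8750]
S = R + BᵀPB = [2 0; 0 1/2] + [15.0625 31.0625; 31.0625 64.0625] = [17.0625 31.0625; 31.0625 64.5625]
BᵀPA = [30.1250 -34.8125; 62.1250 -71.8125]
K = S⁻¹·BᵀPA = [0.1111 -0.1237; 0.9088 -1.0528]
A−BK = [0.0713 0.2293; 0.4901 2.0882]
AᵀP(A−BK) = [0.4443 -0.4946; -0.4946 0.6535]
P' = Q + AᵀP(A−BK) = [9.4443 -0.4946; -0.4946 2.9035]
tr(P') = 12.3478

12.3478


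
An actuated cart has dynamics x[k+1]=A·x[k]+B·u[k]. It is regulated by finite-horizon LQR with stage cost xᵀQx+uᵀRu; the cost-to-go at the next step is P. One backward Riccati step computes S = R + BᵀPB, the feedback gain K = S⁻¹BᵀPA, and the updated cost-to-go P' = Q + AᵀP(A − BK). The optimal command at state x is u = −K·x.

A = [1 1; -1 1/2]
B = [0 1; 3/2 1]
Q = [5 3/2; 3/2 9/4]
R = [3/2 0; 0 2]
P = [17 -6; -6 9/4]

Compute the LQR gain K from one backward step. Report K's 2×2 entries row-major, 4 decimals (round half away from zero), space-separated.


-1.0839 -0.5613 0.9355 0.6452

BᵀP = [-9.0000 3.3750; 11.0000 -3.7500]
S = R + BᵀPB = [3/2 0; 0 2] + [5.0625 -5.6250; -5.6250 7.2500] = [6.5625 -5.6250; -5.6250 9.2500]
BᵀPA = [-12.3750 -7.3125; 14.7500 9.1250]
K = S⁻¹·BᵀPA = [-1.0839 -0.5613; 0.9355 0.6452]
A−BK = [0.0645 0.3548; -0.3097 0.6968]
AᵀP(A−BK) = [4.0387 2.4129; 2.4129 1.5710]
P' = Q + AᵀP(A−BK) = [9.0387 3.9129; 3.9129 3.8210]
tr(P') = 12.8597


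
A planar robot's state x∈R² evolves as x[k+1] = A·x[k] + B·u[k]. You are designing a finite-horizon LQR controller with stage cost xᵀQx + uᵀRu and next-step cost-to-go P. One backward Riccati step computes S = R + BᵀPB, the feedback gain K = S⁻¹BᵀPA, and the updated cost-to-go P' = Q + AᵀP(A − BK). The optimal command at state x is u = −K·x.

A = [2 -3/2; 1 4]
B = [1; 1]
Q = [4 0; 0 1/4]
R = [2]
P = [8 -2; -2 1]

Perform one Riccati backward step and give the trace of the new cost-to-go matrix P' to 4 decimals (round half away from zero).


45.8214

BᵀP = [6.0000 -1.0000]
S = R + BᵀPB = [2] + [5.0000] = [7.0000]
BᵀPA = [11.0000 -13.0000]
K = S⁻¹·BᵀPA = [1.5714 -1.8571]
A−BK = [0.4286 0.3571; -0.5714 5.8571]
AᵀP(A−BK) = [7.7143 -12.5714; -12.5714 33.8571]
P' = Q + AᵀP(A−BK) = [11.7143 -12.5714; -12.5714 34.1071]
tr(P') = 45.8214


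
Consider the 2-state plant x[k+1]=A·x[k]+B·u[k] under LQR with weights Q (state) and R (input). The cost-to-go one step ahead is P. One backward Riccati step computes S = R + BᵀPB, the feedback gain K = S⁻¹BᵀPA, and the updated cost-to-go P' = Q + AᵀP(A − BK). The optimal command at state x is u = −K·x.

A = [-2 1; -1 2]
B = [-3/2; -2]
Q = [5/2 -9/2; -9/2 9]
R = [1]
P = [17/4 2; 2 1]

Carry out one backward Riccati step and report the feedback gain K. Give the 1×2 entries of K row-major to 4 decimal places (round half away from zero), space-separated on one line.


BᵀP = [-10.3750 -5.0000]
S = R + BᵀPB = [1] + [25.5625] = [26.5625]
BᵀPA = [25.7500 -20.3750]
K = S⁻¹·BᵀPA = [0.9694 -0.7671]
A−BK = [-0.5459 -0.1506; 0.9388 0.4659]
AᵀP(A−BK) = [1.0376 -0.7482; -0.7482 0.6212]
P' = Q + AᵀP(A−BK) = [3.5376 -5.2482; -5.2482 9.6212]
tr(P') = 13.1588

0.9694 -0.7671


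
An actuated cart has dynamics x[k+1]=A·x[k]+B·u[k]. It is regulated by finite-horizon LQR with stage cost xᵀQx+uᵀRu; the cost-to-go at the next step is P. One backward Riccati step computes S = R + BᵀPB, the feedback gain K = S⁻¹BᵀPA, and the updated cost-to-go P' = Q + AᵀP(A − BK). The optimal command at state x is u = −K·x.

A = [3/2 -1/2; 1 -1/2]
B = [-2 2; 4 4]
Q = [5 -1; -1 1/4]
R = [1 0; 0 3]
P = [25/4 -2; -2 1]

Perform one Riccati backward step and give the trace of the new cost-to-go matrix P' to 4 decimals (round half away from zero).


BᵀP = [-20.5000 8.0000; 4.5000 0.0000]
S = R + BᵀPB = [1 0; 0 3] + [73.0000 -9.0000; -9.0000 9.0000] = [74.0000 -9.0000; -9.0000 12.0000]
BᵀPA = [-22.7500 6.2500; 6.7500 -2.2500]
K = S⁻¹·BᵀPA = [-0.2630 0.0678; 0.3652 -0.1366]
A−BK = [0.2435 -0.0911; 0.5911 -0.2249]
AᵀP(A−BK) = [0.6136 -0.2219; -0.2219 0.0811]
P' = Q + AᵀP(A−BK) = [5.6136 -1.2219; -1.2219 0.3311]
tr(P') = 5.9447

5.9447


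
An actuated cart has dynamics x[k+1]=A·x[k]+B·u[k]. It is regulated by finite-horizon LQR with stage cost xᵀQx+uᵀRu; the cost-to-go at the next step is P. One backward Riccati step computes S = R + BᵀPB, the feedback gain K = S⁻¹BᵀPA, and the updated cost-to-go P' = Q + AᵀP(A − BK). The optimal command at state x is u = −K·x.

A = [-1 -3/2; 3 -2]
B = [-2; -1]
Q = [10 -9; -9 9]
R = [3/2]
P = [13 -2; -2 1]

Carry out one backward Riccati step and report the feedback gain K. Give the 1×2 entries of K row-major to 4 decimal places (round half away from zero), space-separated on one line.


0.7097 0.6452

BᵀP = [-24.0000 3.0000]
S = R + BᵀPB = [3/2] + [45.0000] = [46.5000]
BᵀPA = [33.0000 30.0000]
K = S⁻¹·BᵀPA = [0.7097 0.6452]
A−BK = [0.4194 -0.2097; 3.7097 -1.3548]
AᵀP(A−BK) = [10.5806 -2.7903; -2.7903 1.8952]
P' = Q + AᵀP(A−BK) = [20.5806 -11.7903; -11.7903 10.8952]
tr(P') = 31.4758
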